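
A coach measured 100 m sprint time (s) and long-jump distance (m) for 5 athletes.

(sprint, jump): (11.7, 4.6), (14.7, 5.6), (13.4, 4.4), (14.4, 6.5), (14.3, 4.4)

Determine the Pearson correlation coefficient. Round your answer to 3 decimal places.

n = 5, Σx = 68.5, Σy = 25.5, Σx² = 944.39, Σy² = 133.49, Σxy = 351.62
nΣxy − ΣxΣy = 1758.1 − 1746.75 = 11.35
nΣx² − (Σx)² = 4721.95 − 4692.25 = 29.7; nΣy² − (Σy)² = 667.45 − 650.25 = 17.2
r = 11.35 / √(29.7 × 17.2) = 11.35 / 22.6018 ≈ 0.502

0.502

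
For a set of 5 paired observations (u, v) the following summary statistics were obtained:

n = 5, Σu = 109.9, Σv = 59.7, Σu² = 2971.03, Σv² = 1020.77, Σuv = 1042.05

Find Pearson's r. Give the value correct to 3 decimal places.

-0.653

r = (nΣuv − ΣuΣv) / √[(nΣu² − (Σu)²)(nΣv² − (Σv)²)]
Numerator: 5×1042.05 − 109.9×59.7 = -1350.78
Denominator: √[(14855.15 − 12078.01)(5103.85 − 3564.09)] = √[2777.14 × 1539.76] = 2067.8803
r = -1350.78 / 2067.8803 ≈ -0.653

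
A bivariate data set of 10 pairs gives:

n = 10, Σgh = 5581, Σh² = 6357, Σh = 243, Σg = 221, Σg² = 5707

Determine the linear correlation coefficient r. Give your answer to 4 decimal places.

0.3454

r = (nΣgh − ΣgΣh) / √[(nΣg² − (Σg)²)(nΣh² − (Σh)²)]
Numerator: 10×5581 − 221×243 = 2107
Denominator: √[(57070 − 48841)(63570 − 59049)] = √[8229 × 4521] = 6099.4515
r = 2107 / 6099.4515 ≈ 0.3454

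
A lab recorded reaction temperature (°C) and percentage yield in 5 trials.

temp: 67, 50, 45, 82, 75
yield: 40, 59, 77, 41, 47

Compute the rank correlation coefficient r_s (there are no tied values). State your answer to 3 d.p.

-0.700

Rank temp: 3, 2, 1, 5, 4
Rank yield: 1, 4, 5, 2, 3
d = rank(temp) − rank(yield): 2, -2, -4, 3, 1; Σd² = 34
ρ = 1 − 6Σd² / [n(n²−1)] = 1 − 6×34 / (5×24) = 1 − 204/120 ≈ -0.700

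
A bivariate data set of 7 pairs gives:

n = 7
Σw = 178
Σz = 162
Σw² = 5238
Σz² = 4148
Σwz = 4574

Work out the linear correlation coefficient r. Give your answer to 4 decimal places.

0.8532

r = (nΣwz − ΣwΣz) / √[(nΣw² − (Σw)²)(nΣz² − (Σz)²)]
Numerator: 7×4574 − 178×162 = 3182
Denominator: √[(36666 − 31684)(29036 − 26244)] = √[4982 × 2792] = 3729.5769
r = 3182 / 3729.5769 ≈ 0.8532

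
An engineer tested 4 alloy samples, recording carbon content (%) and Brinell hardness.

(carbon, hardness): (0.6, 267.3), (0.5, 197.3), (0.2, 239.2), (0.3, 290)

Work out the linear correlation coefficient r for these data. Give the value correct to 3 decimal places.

n = 4, Σx = 1.6, Σy = 993.8, Σx² = 0.74, Σy² = 251693.22, Σxy = 393.87
nΣxy − ΣxΣy = 1575.48 − 1590.08 = -14.6
nΣx² − (Σx)² = 2.96 − 2.56 = 0.4; nΣy² − (Σy)² = 1006772.88 − 987638.44 = 19134.44
r = -14.6 / √(0.4 × 19134.44) = -14.6 / 87.4859 ≈ -0.167

-0.167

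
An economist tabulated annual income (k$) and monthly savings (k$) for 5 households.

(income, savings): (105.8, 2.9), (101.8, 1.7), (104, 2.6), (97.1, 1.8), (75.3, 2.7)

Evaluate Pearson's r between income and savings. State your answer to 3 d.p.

-0.153

n = 5, Σx = 484, Σy = 11.7, Σx² = 47471.38, Σy² = 28.59, Σxy = 1128.37
nΣxy − ΣxΣy = 5641.85 − 5662.8 = -20.95
nΣx² − (Σx)² = 237356.9 − 234256 = 3100.9; nΣy² − (Σy)² = 142.95 − 136.89 = 6.06
r = -20.95 / √(3100.9 × 6.06) = -20.95 / 137.0819 ≈ -0.153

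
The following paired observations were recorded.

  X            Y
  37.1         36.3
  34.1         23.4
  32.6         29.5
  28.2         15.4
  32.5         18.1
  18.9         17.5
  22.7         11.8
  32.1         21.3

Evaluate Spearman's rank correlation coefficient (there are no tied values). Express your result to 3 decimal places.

0.881

Rank X: 8, 7, 6, 3, 5, 1, 2, 4
Rank Y: 8, 6, 7, 2, 4, 3, 1, 5
d = rank(X) − rank(Y): 0, 1, -1, 1, 1, -2, 1, -1; Σd² = 10
ρ = 1 − 6Σd² / [n(n²−1)] = 1 − 6×10 / (8×63) = 1 − 60/504 ≈ 0.881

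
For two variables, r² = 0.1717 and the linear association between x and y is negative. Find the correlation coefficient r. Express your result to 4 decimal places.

-0.4144

|r| = √0.1717 = 0.4144
The association is negative, so r = −0.4144.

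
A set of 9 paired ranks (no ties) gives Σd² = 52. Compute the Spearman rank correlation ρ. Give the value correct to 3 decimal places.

0.567

ρ = 1 − 6Σd² / [n(n²−1)] = 1 − 6×52 / (9×80)
  = 1 − 312/720 = 1 − 0.4333 ≈ 0.567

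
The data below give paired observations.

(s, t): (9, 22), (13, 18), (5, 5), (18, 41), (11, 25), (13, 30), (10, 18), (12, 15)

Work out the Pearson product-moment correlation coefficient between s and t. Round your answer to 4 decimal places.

n = 8, Σs = 91, Σt = 174, Σs² = 1133, Σt² = 4588, Σst = 2220
nΣst − ΣsΣt = 17760 − 15834 = 1926
nΣs² − (Σs)² = 9064 − 8281 = 783; nΣt² − (Σt)² = 36704 − 30276 = 6428
r = 1926 / √(783 × 6428) = 1926 / 2243.4625 ≈ 0.8585

0.8585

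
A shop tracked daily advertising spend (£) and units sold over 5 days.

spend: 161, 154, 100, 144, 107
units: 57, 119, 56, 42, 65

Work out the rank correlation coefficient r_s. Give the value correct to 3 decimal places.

Rank spend: 5, 4, 1, 3, 2
Rank units: 3, 5, 2, 1, 4
d = rank(spend) − rank(units): 2, -1, -1, 2, -2; Σd² = 14
ρ = 1 − 6Σd² / [n(n²−1)] = 1 − 6×14 / (5×24) = 1 − 84/120 ≈ 0.300

0.300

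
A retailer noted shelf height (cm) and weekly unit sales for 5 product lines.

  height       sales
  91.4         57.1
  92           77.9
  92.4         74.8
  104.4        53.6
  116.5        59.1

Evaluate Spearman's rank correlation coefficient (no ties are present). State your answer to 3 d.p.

-0.200

Rank height: 1, 2, 3, 4, 5
Rank sales: 2, 5, 4, 1, 3
d = rank(height) − rank(sales): -1, -3, -1, 3, 2; Σd² = 24
ρ = 1 − 6Σd² / [n(n²−1)] = 1 − 6×24 / (5×24) = 1 − 144/120 ≈ -0.200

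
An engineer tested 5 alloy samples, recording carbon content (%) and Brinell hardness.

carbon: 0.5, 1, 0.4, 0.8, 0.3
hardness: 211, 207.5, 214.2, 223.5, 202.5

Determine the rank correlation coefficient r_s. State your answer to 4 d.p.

0.3000

Rank carbon: 3, 5, 2, 4, 1
Rank hardness: 3, 2, 4, 5, 1
d = rank(carbon) − rank(hardness): 0, 3, -2, -1, 0; Σd² = 14
ρ = 1 − 6Σd² / [n(n²−1)] = 1 − 6×14 / (5×24) = 1 − 84/120 ≈ 0.3000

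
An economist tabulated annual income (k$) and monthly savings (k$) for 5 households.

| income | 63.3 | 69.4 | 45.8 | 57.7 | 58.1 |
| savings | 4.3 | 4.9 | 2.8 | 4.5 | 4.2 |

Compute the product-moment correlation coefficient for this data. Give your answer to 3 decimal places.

n = 5, Σx = 294.3, Σy = 20.7, Σx² = 17625.79, Σy² = 88.23, Σxy = 1244.16
nΣxy − ΣxΣy = 6220.8 − 6092.01 = 128.79
nΣx² − (Σx)² = 88128.95 − 86612.49 = 1516.46; nΣy² − (Σy)² = 441.15 − 428.49 = 12.66
r = 128.79 / √(1516.46 × 12.66) = 128.79 / 138.5582 ≈ 0.930

0.930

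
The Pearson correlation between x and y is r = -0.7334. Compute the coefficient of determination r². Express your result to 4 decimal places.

r² = (-0.7334)² = 0.5379

0.5379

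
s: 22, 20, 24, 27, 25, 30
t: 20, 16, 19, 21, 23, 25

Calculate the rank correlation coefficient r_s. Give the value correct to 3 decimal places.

0.886

Rank s: 2, 1, 3, 5, 4, 6
Rank t: 3, 1, 2, 4, 5, 6
d = rank(s) − rank(t): -1, 0, 1, 1, -1, 0; Σd² = 4
ρ = 1 − 6Σd² / [n(n²−1)] = 1 − 6×4 / (6×35) = 1 − 24/210 ≈ 0.886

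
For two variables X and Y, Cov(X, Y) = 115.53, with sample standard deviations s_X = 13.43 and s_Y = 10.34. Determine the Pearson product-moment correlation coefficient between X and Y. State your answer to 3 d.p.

r = Cov(X,Y) / (s_X · s_Y) = 115.53 / (13.43 × 10.34)
  = 115.53 / 138.8662 ≈ 0.832

0.832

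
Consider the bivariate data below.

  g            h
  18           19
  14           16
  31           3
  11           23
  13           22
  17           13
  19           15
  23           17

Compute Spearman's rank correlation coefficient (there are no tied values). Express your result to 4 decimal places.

Rank g: 5, 3, 8, 1, 2, 4, 6, 7
Rank h: 6, 4, 1, 8, 7, 2, 3, 5
d = rank(g) − rank(h): -1, -1, 7, -7, -5, 2, 3, 2; Σd² = 142
ρ = 1 − 6Σd² / [n(n²−1)] = 1 − 6×142 / (8×63) = 1 − 852/504 ≈ -0.6905

-0.6905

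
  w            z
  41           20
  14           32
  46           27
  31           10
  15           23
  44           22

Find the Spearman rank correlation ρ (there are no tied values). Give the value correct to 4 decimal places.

-0.2000

Rank w: 4, 1, 6, 3, 2, 5
Rank z: 2, 6, 5, 1, 4, 3
d = rank(w) − rank(z): 2, -5, 1, 2, -2, 2; Σd² = 42
ρ = 1 − 6Σd² / [n(n²−1)] = 1 − 6×42 / (6×35) = 1 − 252/210 ≈ -0.2000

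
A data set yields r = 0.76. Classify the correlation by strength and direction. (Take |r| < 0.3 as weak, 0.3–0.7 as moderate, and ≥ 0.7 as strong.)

strong positive

r = 0.76 > 0 so the relationship is positive.
|r| = 0.76, which falls in the strong range.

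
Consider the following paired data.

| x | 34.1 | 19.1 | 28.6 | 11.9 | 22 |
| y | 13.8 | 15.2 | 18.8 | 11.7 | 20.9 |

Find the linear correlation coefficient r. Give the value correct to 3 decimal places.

n = 5, Σx = 115.7, Σy = 80.4, Σx² = 2971.19, Σy² = 1348.62, Σxy = 1897.61
nΣxy − ΣxΣy = 9488.05 − 9302.28 = 185.77
nΣx² − (Σx)² = 14855.95 − 13386.49 = 1469.46; nΣy² − (Σy)² = 6743.1 − 6464.16 = 278.94
r = 185.77 / √(1469.46 × 278.94) = 185.77 / 640.2274 ≈ 0.290

0.290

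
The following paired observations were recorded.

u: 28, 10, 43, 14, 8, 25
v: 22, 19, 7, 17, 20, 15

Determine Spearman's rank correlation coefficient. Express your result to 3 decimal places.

Rank u: 5, 2, 6, 3, 1, 4
Rank v: 6, 4, 1, 3, 5, 2
d = rank(u) − rank(v): -1, -2, 5, 0, -4, 2; Σd² = 50
ρ = 1 − 6Σd² / [n(n²−1)] = 1 − 6×50 / (6×35) = 1 − 300/210 ≈ -0.429

-0.429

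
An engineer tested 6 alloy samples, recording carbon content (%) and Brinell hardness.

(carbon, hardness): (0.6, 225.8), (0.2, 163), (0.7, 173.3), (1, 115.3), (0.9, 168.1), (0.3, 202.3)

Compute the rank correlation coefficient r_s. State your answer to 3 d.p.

-0.371

Rank carbon: 3, 1, 4, 6, 5, 2
Rank hardness: 6, 2, 4, 1, 3, 5
d = rank(carbon) − rank(hardness): -3, -1, 0, 5, 2, -3; Σd² = 48
ρ = 1 − 6Σd² / [n(n²−1)] = 1 − 6×48 / (6×35) = 1 − 288/210 ≈ -0.371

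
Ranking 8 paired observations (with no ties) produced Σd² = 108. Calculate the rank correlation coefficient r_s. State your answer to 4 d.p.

ρ = 1 − 6Σd² / [n(n²−1)] = 1 − 6×108 / (8×63)
  = 1 − 648/504 = 1 − 1.28571 ≈ -0.2857

-0.2857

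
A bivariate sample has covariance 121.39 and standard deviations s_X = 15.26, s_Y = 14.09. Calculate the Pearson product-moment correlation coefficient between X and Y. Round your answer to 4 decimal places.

r = Cov(X,Y) / (s_X · s_Y) = 121.39 / (15.26 × 14.09)
  = 121.39 / 215.0134 ≈ 0.5646

0.5646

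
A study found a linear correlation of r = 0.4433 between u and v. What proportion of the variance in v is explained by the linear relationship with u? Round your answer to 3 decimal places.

r² = (0.4433)² = 0.197

0.197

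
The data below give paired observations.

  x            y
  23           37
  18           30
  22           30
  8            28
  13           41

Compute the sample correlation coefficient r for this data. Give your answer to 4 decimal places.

0.1375

n = 5, Σx = 84, Σy = 166, Σx² = 1570, Σy² = 5634, Σxy = 2808
nΣxy − ΣxΣy = 14040 − 13944 = 96
nΣx² − (Σx)² = 7850 − 7056 = 794; nΣy² − (Σy)² = 28170 − 27556 = 614
r = 96 / √(794 × 614) = 96 / 698.2235 ≈ 0.1375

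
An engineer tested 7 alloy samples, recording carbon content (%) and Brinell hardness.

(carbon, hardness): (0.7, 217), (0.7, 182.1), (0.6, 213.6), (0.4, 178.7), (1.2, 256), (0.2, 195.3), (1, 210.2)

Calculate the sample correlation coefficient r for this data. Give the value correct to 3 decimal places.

0.737

n = 7, Σx = 4.8, Σy = 1452.9, Σx² = 3.98, Σy² = 305670.19, Σxy = 1035.47
nΣxy − ΣxΣy = 7248.29 − 6973.92 = 274.37
nΣx² − (Σx)² = 27.86 − 23.04 = 4.82; nΣy² − (Σy)² = 2139691.33 − 2110918.41 = 28772.92
r = 274.37 / √(4.82 × 28772.92) = 274.37 / 372.4050 ≈ 0.737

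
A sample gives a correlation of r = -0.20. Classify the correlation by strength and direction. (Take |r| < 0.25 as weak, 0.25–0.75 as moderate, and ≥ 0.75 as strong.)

weak negative

r = -0.20 < 0 so the relationship is negative.
|r| = 0.20, which falls in the weak range.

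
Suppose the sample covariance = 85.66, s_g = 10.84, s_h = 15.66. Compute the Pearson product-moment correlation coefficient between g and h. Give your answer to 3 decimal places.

0.505

r = Cov(g,h) / (s_g · s_h) = 85.66 / (10.84 × 15.66)
  = 85.66 / 169.7544 ≈ 0.505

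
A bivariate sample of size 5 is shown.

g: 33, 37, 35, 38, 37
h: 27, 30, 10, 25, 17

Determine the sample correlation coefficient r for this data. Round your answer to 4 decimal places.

n = 5, Σg = 180, Σh = 109, Σg² = 6496, Σh² = 2643, Σgh = 3930
nΣgh − ΣgΣh = 19650 − 19620 = 30
nΣg² − (Σg)² = 32480 − 32400 = 80; nΣh² − (Σh)² = 13215 − 11881 = 1334
r = 30 / √(80 × 1334) = 30 / 326.6803 ≈ 0.0918

0.0918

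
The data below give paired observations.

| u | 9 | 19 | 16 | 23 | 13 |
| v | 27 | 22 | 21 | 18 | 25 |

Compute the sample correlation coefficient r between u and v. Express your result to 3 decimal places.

n = 5, Σu = 80, Σv = 113, Σu² = 1396, Σv² = 2603, Σuv = 1736
nΣuv − ΣuΣv = 8680 − 9040 = -360
nΣu² − (Σu)² = 6980 − 6400 = 580; nΣv² − (Σv)² = 13015 − 12769 = 246
r = -360 / √(580 × 246) = -360 / 377.7301 ≈ -0.953

-0.953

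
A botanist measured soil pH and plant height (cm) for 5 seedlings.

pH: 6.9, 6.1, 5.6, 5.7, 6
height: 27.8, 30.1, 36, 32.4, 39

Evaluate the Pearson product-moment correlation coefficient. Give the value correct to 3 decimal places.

-0.652

n = 5, Σx = 30.3, Σy = 165.3, Σx² = 184.67, Σy² = 5545.61, Σxy = 995.71
nΣxy − ΣxΣy = 4978.55 − 5008.59 = -30.04
nΣx² − (Σx)² = 923.35 − 918.09 = 5.26; nΣy² − (Σy)² = 27728.05 − 27324.09 = 403.96
r = -30.04 / √(5.26 × 403.96) = -30.04 / 46.0959 ≈ -0.652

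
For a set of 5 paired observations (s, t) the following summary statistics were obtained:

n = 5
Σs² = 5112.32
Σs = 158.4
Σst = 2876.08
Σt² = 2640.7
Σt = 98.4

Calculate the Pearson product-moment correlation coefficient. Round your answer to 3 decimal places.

r = (nΣst − ΣsΣt) / √[(nΣs² − (Σs)²)(nΣt² − (Σt)²)]
Numerator: 5×2876.08 − 158.4×98.4 = -1206.16
Denominator: √[(25561.6 − 25090.56)(13203.5 − 9682.56)] = √[471.04 × 3520.94] = 1287.8290
r = -1206.16 / 1287.8290 ≈ -0.937

-0.937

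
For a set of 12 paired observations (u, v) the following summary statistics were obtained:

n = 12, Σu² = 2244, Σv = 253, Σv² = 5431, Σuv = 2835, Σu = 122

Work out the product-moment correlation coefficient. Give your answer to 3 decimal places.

r = (nΣuv − ΣuΣv) / √[(nΣu² − (Σu)²)(nΣv² − (Σv)²)]
Numerator: 12×2835 − 122×253 = 3154
Denominator: √[(26928 − 14884)(65172 − 64009)] = √[12044 × 1163] = 3742.6157
r = 3154 / 3742.6157 ≈ 0.843

0.843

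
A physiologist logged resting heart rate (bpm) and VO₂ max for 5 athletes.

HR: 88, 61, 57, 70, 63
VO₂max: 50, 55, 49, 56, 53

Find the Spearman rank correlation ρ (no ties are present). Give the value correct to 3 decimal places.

0.300

Rank HR: 5, 2, 1, 4, 3
Rank VO₂max: 2, 4, 1, 5, 3
d = rank(HR) − rank(VO₂max): 3, -2, 0, -1, 0; Σd² = 14
ρ = 1 − 6Σd² / [n(n²−1)] = 1 − 6×14 / (5×24) = 1 − 84/120 ≈ 0.300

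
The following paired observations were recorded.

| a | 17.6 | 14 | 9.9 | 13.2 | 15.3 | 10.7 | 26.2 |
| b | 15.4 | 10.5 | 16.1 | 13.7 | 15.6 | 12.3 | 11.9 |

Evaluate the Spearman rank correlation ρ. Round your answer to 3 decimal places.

Rank a: 6, 4, 1, 3, 5, 2, 7
Rank b: 5, 1, 7, 4, 6, 3, 2
d = rank(a) − rank(b): 1, 3, -6, -1, -1, -1, 5; Σd² = 74
ρ = 1 − 6Σd² / [n(n²−1)] = 1 − 6×74 / (7×48) = 1 − 444/336 ≈ -0.321

-0.321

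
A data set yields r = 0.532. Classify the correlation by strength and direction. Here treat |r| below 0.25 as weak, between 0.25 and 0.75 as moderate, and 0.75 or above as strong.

moderate positive

r = 0.532 > 0 so the relationship is positive.
|r| = 0.532, which falls in the moderate range.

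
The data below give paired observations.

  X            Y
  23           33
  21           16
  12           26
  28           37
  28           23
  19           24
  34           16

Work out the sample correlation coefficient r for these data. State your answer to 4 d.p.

n = 7, ΣX = 165, ΣY = 175, ΣX² = 4199, ΣY² = 4751, ΣXY = 4087
nΣXY − ΣXΣY = 28609 − 28875 = -266
nΣX² − (ΣX)² = 29393 − 27225 = 2168; nΣY² − (ΣY)² = 33257 − 30625 = 2632
r = -266 / √(2168 × 2632) = -266 / 2388.7603 ≈ -0.1114

-0.1114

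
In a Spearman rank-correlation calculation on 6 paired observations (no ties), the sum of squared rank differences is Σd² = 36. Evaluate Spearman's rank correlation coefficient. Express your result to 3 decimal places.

ρ = 1 − 6Σd² / [n(n²−1)] = 1 − 6×36 / (6×35)
  = 1 − 216/210 = 1 − 1.0286 ≈ -0.029

-0.029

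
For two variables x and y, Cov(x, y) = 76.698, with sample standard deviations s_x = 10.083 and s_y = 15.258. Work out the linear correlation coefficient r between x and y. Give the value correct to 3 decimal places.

r = Cov(x,y) / (s_x · s_y) = 76.698 / (10.083 × 15.258)
  = 76.698 / 153.8464 ≈ 0.499

0.499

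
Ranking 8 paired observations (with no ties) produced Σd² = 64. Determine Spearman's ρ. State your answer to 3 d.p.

0.238

ρ = 1 − 6Σd² / [n(n²−1)] = 1 − 6×64 / (8×63)
  = 1 − 384/504 = 1 − 0.7619 ≈ 0.238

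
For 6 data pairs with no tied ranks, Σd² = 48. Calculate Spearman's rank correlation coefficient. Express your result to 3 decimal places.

-0.371

ρ = 1 − 6Σd² / [n(n²−1)] = 1 − 6×48 / (6×35)
  = 1 − 288/210 = 1 − 1.3714 ≈ -0.371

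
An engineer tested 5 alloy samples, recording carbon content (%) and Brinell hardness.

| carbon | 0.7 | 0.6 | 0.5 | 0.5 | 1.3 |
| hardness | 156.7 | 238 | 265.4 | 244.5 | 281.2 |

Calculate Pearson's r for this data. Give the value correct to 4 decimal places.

n = 5, Σx = 3.6, Σy = 1185.8, Σx² = 3.04, Σy² = 290489.74, Σxy = 873
nΣxy − ΣxΣy = 4365 − 4268.88 = 96.12
nΣx² − (Σx)² = 15.2 − 12.96 = 2.24; nΣy² − (Σy)² = 1452448.7 − 1406121.64 = 46327.06
r = 96.12 / √(2.24 × 46327.06) = 96.12 / 322.1376 ≈ 0.2984

0.2984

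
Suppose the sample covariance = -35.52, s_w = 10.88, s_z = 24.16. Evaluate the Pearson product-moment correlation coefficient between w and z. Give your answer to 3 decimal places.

-0.135

r = Cov(w,z) / (s_w · s_z) = -35.52 / (10.88 × 24.16)
  = -35.52 / 262.8608 ≈ -0.135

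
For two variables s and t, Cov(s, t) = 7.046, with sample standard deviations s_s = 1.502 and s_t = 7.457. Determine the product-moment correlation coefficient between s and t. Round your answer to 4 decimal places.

r = Cov(s,t) / (s_s · s_t) = 7.046 / (1.502 × 7.457)
  = 7.046 / 11.2004 ≈ 0.6291

0.6291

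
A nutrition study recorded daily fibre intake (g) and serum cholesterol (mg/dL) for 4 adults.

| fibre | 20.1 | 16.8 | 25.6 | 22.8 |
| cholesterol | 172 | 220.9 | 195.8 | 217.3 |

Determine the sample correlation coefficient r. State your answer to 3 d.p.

n = 4, Σx = 85.3, Σy = 806, Σx² = 1861.45, Σy² = 163937.74, Σxy = 17135.24
nΣxy − ΣxΣy = 68540.96 − 68751.8 = -210.84
nΣx² − (Σx)² = 7445.8 − 7276.09 = 169.71; nΣy² − (Σy)² = 655750.96 − 649636 = 6114.96
r = -210.84 / √(169.71 × 6114.96) = -210.84 / 1018.7099 ≈ -0.207

-0.207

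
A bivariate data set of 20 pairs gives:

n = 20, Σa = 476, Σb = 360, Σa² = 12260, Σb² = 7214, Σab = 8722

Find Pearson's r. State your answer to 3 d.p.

r = (nΣab − ΣaΣb) / √[(nΣa² − (Σa)²)(nΣb² − (Σb)²)]
Numerator: 20×8722 − 476×360 = 3080
Denominator: √[(245200 − 226576)(144280 − 129600)] = √[18624 × 14680] = 16534.8214
r = 3080 / 16534.8214 ≈ 0.186

0.186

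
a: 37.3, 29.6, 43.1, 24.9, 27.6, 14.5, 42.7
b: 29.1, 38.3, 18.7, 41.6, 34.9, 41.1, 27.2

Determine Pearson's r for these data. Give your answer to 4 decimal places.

-0.8894

n = 7, Σa = 219.7, Σb = 230.9, Σa² = 7540.37, Σb² = 8041.01, Σab = 6781.55
nΣab − ΣaΣb = 47470.85 − 50728.73 = -3257.88
nΣa² − (Σa)² = 52782.59 − 48268.09 = 4514.5; nΣb² − (Σb)² = 56287.07 − 53314.81 = 2972.26
r = -3257.88 / √(4514.5 × 2972.26) = -3257.88 / 3663.0954 ≈ -0.8894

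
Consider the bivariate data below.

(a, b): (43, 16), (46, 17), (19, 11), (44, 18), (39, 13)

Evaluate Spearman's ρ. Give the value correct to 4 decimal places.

Rank a: 3, 5, 1, 4, 2
Rank b: 3, 4, 1, 5, 2
d = rank(a) − rank(b): 0, 1, 0, -1, 0; Σd² = 2
ρ = 1 − 6Σd² / [n(n²−1)] = 1 − 6×2 / (5×24) = 1 − 12/120 ≈ 0.9000

0.9000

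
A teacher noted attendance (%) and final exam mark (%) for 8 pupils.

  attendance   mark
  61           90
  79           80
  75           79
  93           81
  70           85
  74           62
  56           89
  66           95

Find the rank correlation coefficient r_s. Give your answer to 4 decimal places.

-0.6667

Rank attendance: 2, 7, 6, 8, 4, 5, 1, 3
Rank mark: 7, 3, 2, 4, 5, 1, 6, 8
d = rank(attendance) − rank(mark): -5, 4, 4, 4, -1, 4, -5, -5; Σd² = 140
ρ = 1 − 6Σd² / [n(n²−1)] = 1 − 6×140 / (8×63) = 1 − 840/504 ≈ -0.6667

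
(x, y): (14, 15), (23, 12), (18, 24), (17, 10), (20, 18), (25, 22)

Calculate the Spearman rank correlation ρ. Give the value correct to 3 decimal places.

0.314

Rank x: 1, 5, 3, 2, 4, 6
Rank y: 3, 2, 6, 1, 4, 5
d = rank(x) − rank(y): -2, 3, -3, 1, 0, 1; Σd² = 24
ρ = 1 − 6Σd² / [n(n²−1)] = 1 − 6×24 / (6×35) = 1 − 144/210 ≈ 0.314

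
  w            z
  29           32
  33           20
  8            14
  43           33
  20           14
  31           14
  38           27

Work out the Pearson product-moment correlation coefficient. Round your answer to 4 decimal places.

0.6898

n = 7, Σw = 202, Σz = 154, Σw² = 6648, Σz² = 3830, Σwz = 4859
nΣwz − ΣwΣz = 34013 − 31108 = 2905
nΣw² − (Σw)² = 46536 − 40804 = 5732; nΣz² − (Σz)² = 26810 − 23716 = 3094
r = 2905 / √(5732 × 3094) = 2905 / 4211.2715 ≈ 0.6898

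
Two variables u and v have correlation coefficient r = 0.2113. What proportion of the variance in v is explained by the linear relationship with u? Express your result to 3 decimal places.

0.045

r² = (0.2113)² = 0.045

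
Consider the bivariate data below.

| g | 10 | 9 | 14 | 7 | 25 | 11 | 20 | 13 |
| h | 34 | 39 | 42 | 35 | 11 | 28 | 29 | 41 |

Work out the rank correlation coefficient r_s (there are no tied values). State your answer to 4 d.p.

-0.3095

Rank g: 3, 2, 6, 1, 8, 4, 7, 5
Rank h: 4, 6, 8, 5, 1, 2, 3, 7
d = rank(g) − rank(h): -1, -4, -2, -4, 7, 2, 4, -2; Σd² = 110
ρ = 1 − 6Σd² / [n(n²−1)] = 1 − 6×110 / (8×63) = 1 − 660/504 ≈ -0.3095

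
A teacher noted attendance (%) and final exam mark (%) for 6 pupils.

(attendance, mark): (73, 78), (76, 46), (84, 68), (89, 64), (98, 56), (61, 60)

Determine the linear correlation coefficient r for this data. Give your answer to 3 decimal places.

-0.107

n = 6, Σx = 481, Σy = 372, Σx² = 39407, Σy² = 23656, Σxy = 29746
nΣxy − ΣxΣy = 178476 − 178932 = -456
nΣx² − (Σx)² = 236442 − 231361 = 5081; nΣy² − (Σy)² = 141936 − 138384 = 3552
r = -456 / √(5081 × 3552) = -456 / 4248.2599 ≈ -0.107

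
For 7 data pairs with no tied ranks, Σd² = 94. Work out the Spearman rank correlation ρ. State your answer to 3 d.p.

ρ = 1 − 6Σd² / [n(n²−1)] = 1 − 6×94 / (7×48)
  = 1 − 564/336 = 1 − 1.6786 ≈ -0.679

-0.679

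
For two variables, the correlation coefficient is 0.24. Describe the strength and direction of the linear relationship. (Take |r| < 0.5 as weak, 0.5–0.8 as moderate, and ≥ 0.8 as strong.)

weak positive

r = 0.24 > 0 so the relationship is positive.
|r| = 0.24, which falls in the weak range.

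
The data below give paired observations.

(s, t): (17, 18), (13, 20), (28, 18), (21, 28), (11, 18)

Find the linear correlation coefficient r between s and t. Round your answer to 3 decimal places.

n = 5, Σs = 90, Σt = 102, Σs² = 1804, Σt² = 2156, Σst = 1856
nΣst − ΣsΣt = 9280 − 9180 = 100
nΣs² − (Σs)² = 9020 − 8100 = 920; nΣt² − (Σt)² = 10780 − 10404 = 376
r = 100 / √(920 × 376) = 100 / 588.1496 ≈ 0.170

0.170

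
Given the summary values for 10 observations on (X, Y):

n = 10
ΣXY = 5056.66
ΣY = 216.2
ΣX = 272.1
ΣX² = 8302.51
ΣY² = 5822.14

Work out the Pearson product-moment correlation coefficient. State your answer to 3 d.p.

r = (nΣXY − ΣXΣY) / √[(nΣX² − (ΣX)²)(nΣY² − (ΣY)²)]
Numerator: 10×5056.66 − 272.1×216.2 = -8261.42
Denominator: √[(83025.1 − 74038.41)(58221.4 − 46742.44)] = √[8986.69 × 11478.96] = 10156.6655
r = -8261.42 / 10156.6655 ≈ -0.813

-0.813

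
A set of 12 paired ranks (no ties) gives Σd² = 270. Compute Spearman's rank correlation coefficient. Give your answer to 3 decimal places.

ρ = 1 − 6Σd² / [n(n²−1)] = 1 − 6×270 / (12×143)
  = 1 − 1620/1716 = 1 − 0.9441 ≈ 0.056

0.056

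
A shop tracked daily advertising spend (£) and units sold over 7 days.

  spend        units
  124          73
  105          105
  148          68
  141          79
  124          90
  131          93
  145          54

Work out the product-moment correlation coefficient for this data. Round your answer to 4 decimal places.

n = 7, Σx = 918, Σy = 562, Σx² = 121748, Σy² = 46884, Σxy = 72453
nΣxy − ΣxΣy = 507171 − 515916 = -8745
nΣx² − (Σx)² = 852236 − 842724 = 9512; nΣy² − (Σy)² = 328188 − 315844 = 12344
r = -8745 / √(9512 × 12344) = -8745 / 10835.8723 ≈ -0.8070

-0.8070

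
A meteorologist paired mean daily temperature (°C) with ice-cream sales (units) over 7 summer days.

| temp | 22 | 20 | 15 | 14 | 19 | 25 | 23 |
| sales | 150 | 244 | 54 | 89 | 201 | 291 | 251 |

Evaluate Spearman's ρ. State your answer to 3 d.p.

Rank temp: 5, 4, 2, 1, 3, 7, 6
Rank sales: 3, 5, 1, 2, 4, 7, 6
d = rank(temp) − rank(sales): 2, -1, 1, -1, -1, 0, 0; Σd² = 8
ρ = 1 − 6Σd² / [n(n²−1)] = 1 − 6×8 / (7×48) = 1 − 48/336 ≈ 0.857

0.857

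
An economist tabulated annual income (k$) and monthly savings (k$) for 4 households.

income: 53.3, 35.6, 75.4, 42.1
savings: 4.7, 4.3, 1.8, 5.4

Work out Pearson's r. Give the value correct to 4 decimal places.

-0.8433

n = 4, Σx = 206.4, Σy = 16.2, Σx² = 11565.82, Σy² = 72.98, Σxy = 766.65
nΣxy − ΣxΣy = 3066.6 − 3343.68 = -277.08
nΣx² − (Σx)² = 46263.28 − 42600.96 = 3662.32; nΣy² − (Σy)² = 291.92 − 262.44 = 29.48
r = -277.08 / √(3662.32 × 29.48) = -277.08 / 328.5806 ≈ -0.8433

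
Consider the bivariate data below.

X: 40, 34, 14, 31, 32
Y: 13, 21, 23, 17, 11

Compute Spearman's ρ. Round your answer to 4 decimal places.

Rank X: 5, 4, 1, 2, 3
Rank Y: 2, 4, 5, 3, 1
d = rank(X) − rank(Y): 3, 0, -4, -1, 2; Σd² = 30
ρ = 1 − 6Σd² / [n(n²−1)] = 1 − 6×30 / (5×24) = 1 − 180/120 ≈ -0.5000

-0.5000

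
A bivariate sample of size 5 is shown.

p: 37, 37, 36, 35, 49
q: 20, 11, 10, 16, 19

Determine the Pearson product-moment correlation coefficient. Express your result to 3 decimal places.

0.469

n = 5, Σp = 194, Σq = 76, Σp² = 7660, Σq² = 1238, Σpq = 2998
nΣpq − ΣpΣq = 14990 − 14744 = 246
nΣp² − (Σp)² = 38300 − 37636 = 664; nΣq² − (Σq)² = 6190 − 5776 = 414
r = 246 / √(664 × 414) = 246 / 524.3053 ≈ 0.469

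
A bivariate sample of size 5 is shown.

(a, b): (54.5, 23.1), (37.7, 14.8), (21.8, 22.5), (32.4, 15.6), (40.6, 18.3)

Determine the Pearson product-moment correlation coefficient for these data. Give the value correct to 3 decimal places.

n = 5, Σa = 187, Σb = 94.3, Σa² = 7564.9, Σb² = 1837.15, Σab = 3555.83
nΣab − ΣaΣb = 17779.15 − 17634.1 = 145.05
nΣa² − (Σa)² = 37824.5 − 34969 = 2855.5; nΣb² − (Σb)² = 9185.75 − 8892.49 = 293.26
r = 145.05 / √(2855.5 × 293.26) = 145.05 / 915.0978 ≈ 0.159

0.159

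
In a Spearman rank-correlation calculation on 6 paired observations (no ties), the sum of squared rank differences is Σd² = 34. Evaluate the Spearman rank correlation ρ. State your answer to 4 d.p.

0.0286

ρ = 1 − 6Σd² / [n(n²−1)] = 1 − 6×34 / (6×35)
  = 1 − 204/210 = 1 − 0.97143 ≈ 0.0286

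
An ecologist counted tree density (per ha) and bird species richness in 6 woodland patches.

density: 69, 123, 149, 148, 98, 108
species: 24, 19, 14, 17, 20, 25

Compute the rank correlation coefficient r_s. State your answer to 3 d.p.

-0.829

Rank density: 1, 4, 6, 5, 2, 3
Rank species: 5, 3, 1, 2, 4, 6
d = rank(density) − rank(species): -4, 1, 5, 3, -2, -3; Σd² = 64
ρ = 1 − 6Σd² / [n(n²−1)] = 1 − 6×64 / (6×35) = 1 − 384/210 ≈ -0.829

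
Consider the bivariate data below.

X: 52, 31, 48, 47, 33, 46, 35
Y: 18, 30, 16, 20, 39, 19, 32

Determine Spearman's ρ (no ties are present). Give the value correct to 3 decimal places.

-0.821

Rank X: 7, 1, 6, 5, 2, 4, 3
Rank Y: 2, 5, 1, 4, 7, 3, 6
d = rank(X) − rank(Y): 5, -4, 5, 1, -5, 1, -3; Σd² = 102
ρ = 1 − 6Σd² / [n(n²−1)] = 1 − 6×102 / (7×48) = 1 − 612/336 ≈ -0.821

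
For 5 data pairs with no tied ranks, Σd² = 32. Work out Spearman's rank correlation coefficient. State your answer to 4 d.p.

ρ = 1 − 6Σd² / [n(n²−1)] = 1 − 6×32 / (5×24)
  = 1 − 192/120 = 1 − 1.60000 ≈ -0.6000

-0.6000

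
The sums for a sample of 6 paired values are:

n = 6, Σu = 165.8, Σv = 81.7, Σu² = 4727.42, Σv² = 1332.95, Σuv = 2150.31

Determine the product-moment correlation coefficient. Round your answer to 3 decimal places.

r = (nΣuv − ΣuΣv) / √[(nΣu² − (Σu)²)(nΣv² − (Σv)²)]
Numerator: 6×2150.31 − 165.8×81.7 = -644
Denominator: √[(28364.52 − 27489.64)(7997.7 − 6674.89)] = √[874.88 × 1322.81] = 1075.7788
r = -644 / 1075.7788 ≈ -0.599

-0.599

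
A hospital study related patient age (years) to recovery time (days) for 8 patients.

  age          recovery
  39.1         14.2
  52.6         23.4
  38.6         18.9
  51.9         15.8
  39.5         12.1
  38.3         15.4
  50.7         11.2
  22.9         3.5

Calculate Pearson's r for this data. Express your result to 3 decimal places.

0.682

n = 8, Σx = 333.6, Σy = 114.5, Σx² = 14601.18, Σy² = 1877.31, Σxy = 5051.38
nΣxy − ΣxΣy = 40411.04 − 38197.2 = 2213.84
nΣx² − (Σx)² = 116809.44 − 111288.96 = 5520.48; nΣy² − (Σy)² = 15018.48 − 13110.25 = 1908.23
r = 2213.84 / √(5520.48 × 1908.23) = 2213.84 / 3245.6657 ≈ 0.682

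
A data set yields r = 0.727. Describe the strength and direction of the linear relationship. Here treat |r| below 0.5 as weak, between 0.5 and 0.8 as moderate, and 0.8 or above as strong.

moderate positive

r = 0.727 > 0 so the relationship is positive.
|r| = 0.727, which falls in the moderate range.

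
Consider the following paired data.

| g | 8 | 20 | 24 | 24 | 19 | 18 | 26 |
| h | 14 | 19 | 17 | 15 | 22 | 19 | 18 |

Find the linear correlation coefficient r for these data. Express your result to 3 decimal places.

0.265

n = 7, Σg = 139, Σh = 124, Σg² = 2977, Σh² = 2240, Σgh = 2488
nΣgh − ΣgΣh = 17416 − 17236 = 180
nΣg² − (Σg)² = 20839 − 19321 = 1518; nΣh² − (Σh)² = 15680 − 15376 = 304
r = 180 / √(1518 × 304) = 180 / 679.3173 ≈ 0.265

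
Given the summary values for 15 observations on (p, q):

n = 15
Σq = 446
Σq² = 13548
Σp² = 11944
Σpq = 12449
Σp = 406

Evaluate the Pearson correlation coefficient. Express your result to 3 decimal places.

0.721

r = (nΣpq − ΣpΣq) / √[(nΣp² − (Σp)²)(nΣq² − (Σq)²)]
Numerator: 15×12449 − 406×446 = 5659
Denominator: √[(179160 − 164836)(203220 − 198916)] = √[14324 × 4304] = 7851.7830
r = 5659 / 7851.7830 ≈ 0.721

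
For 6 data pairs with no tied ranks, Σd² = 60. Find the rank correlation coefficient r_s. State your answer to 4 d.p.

ρ = 1 − 6Σd² / [n(n²−1)] = 1 − 6×60 / (6×35)
  = 1 − 360/210 = 1 − 1.71429 ≈ -0.7143

-0.7143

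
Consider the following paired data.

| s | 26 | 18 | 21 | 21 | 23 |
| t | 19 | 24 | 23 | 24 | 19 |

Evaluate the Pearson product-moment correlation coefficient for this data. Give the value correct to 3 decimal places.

n = 5, Σs = 109, Σt = 109, Σs² = 2411, Σt² = 2403, Σst = 2350
nΣst − ΣsΣt = 11750 − 11881 = -131
nΣs² − (Σs)² = 12055 − 11881 = 174; nΣt² − (Σt)² = 12015 − 11881 = 134
r = -131 / √(174 × 134) = -131 / 152.6958 ≈ -0.858

-0.858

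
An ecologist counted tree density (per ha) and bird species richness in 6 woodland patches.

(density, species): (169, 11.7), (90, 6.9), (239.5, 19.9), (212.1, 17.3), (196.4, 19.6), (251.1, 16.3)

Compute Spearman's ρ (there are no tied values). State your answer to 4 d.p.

0.6000

Rank density: 2, 1, 5, 4, 3, 6
Rank species: 2, 1, 6, 4, 5, 3
d = rank(density) − rank(species): 0, 0, -1, 0, -2, 3; Σd² = 14
ρ = 1 − 6Σd² / [n(n²−1)] = 1 − 6×14 / (6×35) = 1 − 84/210 ≈ 0.6000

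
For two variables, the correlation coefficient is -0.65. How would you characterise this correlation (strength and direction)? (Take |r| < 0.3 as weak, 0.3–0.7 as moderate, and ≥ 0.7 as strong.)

r = -0.65 < 0 so the relationship is negative.
|r| = 0.65, which falls in the moderate range.

moderate negative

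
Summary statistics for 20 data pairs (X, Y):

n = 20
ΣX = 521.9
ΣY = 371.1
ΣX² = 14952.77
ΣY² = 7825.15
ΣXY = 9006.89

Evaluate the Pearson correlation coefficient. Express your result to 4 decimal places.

-0.6048

r = (nΣXY − ΣXΣY) / √[(nΣX² − (ΣX)²)(nΣY² − (ΣY)²)]
Numerator: 20×9006.89 − 521.9×371.1 = -13539.29
Denominator: √[(299055.4 − 272379.61)(156503 − 137715.21)] = √[26675.79 × 18787.79] = 22387.0306
r = -13539.29 / 22387.0306 ≈ -0.6048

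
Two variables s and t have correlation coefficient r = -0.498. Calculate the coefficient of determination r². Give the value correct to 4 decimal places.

r² = (-0.498)² = 0.2480

0.2480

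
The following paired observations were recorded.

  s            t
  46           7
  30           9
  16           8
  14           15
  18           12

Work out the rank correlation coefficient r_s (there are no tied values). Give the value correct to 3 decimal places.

-0.700

Rank s: 5, 4, 2, 1, 3
Rank t: 1, 3, 2, 5, 4
d = rank(s) − rank(t): 4, 1, 0, -4, -1; Σd² = 34
ρ = 1 − 6Σd² / [n(n²−1)] = 1 − 6×34 / (5×24) = 1 − 204/120 ≈ -0.700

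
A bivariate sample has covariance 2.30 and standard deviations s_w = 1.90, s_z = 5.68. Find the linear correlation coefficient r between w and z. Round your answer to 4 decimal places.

0.2131

r = Cov(w,z) / (s_w · s_z) = 2.30 / (1.90 × 5.68)
  = 2.30 / 10.7920 ≈ 0.2131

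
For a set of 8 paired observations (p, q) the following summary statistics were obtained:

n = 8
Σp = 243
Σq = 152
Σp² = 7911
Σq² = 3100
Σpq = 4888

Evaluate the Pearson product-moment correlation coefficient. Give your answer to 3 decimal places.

r = (nΣpq − ΣpΣq) / √[(nΣp² − (Σp)²)(nΣq² − (Σq)²)]
Numerator: 8×4888 − 243×152 = 2168
Denominator: √[(63288 − 59049)(24800 − 23104)] = √[4239 × 1696] = 2681.2952
r = 2168 / 2681.2952 ≈ 0.809

0.809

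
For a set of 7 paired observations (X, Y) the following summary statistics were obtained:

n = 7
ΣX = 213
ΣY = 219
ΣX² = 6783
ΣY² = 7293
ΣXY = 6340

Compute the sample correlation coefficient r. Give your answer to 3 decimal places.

-0.887

r = (nΣXY − ΣXΣY) / √[(nΣX² − (ΣX)²)(nΣY² − (ΣY)²)]
Numerator: 7×6340 − 213×219 = -2267
Denominator: √[(47481 − 45369)(51051 − 47961)] = √[2112 × 3090] = 2554.6193
r = -2267 / 2554.6193 ≈ -0.887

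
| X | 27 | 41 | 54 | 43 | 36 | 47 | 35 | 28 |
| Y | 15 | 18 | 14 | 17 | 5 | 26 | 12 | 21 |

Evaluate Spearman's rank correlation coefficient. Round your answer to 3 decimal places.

Rank X: 1, 5, 8, 6, 4, 7, 3, 2
Rank Y: 4, 6, 3, 5, 1, 8, 2, 7
d = rank(X) − rank(Y): -3, -1, 5, 1, 3, -1, 1, -5; Σd² = 72
ρ = 1 − 6Σd² / [n(n²−1)] = 1 − 6×72 / (8×63) = 1 − 432/504 ≈ 0.143

0.143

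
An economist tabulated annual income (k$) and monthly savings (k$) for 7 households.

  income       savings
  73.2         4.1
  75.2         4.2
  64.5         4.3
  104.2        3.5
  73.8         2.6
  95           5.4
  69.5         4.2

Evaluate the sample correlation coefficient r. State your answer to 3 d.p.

n = 7, Σx = 555.4, Σy = 28.3, Σx² = 45332.86, Σy² = 118.75, Σxy = 2254.79
nΣxy − ΣxΣy = 15783.53 − 15717.82 = 65.71
nΣx² − (Σx)² = 317330.02 − 308469.16 = 8860.86; nΣy² − (Σy)² = 831.25 − 800.89 = 30.36
r = 65.71 / √(8860.86 × 30.36) = 65.71 / 518.6672 ≈ 0.127

0.127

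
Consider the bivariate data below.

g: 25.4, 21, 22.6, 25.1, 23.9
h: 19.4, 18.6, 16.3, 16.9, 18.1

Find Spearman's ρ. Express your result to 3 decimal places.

0.300

Rank g: 5, 1, 2, 4, 3
Rank h: 5, 4, 1, 2, 3
d = rank(g) − rank(h): 0, -3, 1, 2, 0; Σd² = 14
ρ = 1 − 6Σd² / [n(n²−1)] = 1 − 6×14 / (5×24) = 1 − 84/120 ≈ 0.300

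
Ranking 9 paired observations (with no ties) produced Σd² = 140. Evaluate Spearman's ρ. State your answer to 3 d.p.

-0.167

ρ = 1 − 6Σd² / [n(n²−1)] = 1 − 6×140 / (9×80)
  = 1 − 840/720 = 1 − 1.1667 ≈ -0.167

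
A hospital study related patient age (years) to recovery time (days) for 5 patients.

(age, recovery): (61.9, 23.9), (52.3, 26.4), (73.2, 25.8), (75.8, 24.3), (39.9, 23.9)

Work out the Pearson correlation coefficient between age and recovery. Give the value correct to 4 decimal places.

n = 5, Σx = 303.1, Σy = 124.3, Σx² = 19262.79, Σy² = 3095.51, Σxy = 7544.24
nΣxy − ΣxΣy = 37721.2 − 37675.33 = 45.87
nΣx² − (Σx)² = 96313.95 − 91869.61 = 4444.34; nΣy² − (Σy)² = 15477.55 − 15450.49 = 27.06
r = 45.87 / √(4444.34 × 27.06) = 45.87 / 346.7908 ≈ 0.1323

0.1323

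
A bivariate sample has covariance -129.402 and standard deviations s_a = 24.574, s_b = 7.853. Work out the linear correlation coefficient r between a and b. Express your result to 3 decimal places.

r = Cov(a,b) / (s_a · s_b) = -129.402 / (24.574 × 7.853)
  = -129.402 / 192.9796 ≈ -0.671

-0.671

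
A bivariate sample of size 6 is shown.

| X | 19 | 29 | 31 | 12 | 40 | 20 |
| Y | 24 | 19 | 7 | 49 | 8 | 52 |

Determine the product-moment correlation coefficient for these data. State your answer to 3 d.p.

-0.836

n = 6, ΣX = 151, ΣY = 159, ΣX² = 4307, ΣY² = 6155, ΣXY = 3172
nΣXY − ΣXΣY = 19032 − 24009 = -4977
nΣX² − (ΣX)² = 25842 − 22801 = 3041; nΣY² − (ΣY)² = 36930 − 25281 = 11649
r = -4977 / √(3041 × 11649) = -4977 / 5951.8576 ≈ -0.836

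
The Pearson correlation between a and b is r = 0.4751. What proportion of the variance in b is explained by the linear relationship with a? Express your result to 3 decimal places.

r² = (0.4751)² = 0.226

0.226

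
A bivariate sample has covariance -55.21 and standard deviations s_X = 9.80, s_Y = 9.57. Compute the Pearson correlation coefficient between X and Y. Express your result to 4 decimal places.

r = Cov(X,Y) / (s_X · s_Y) = -55.21 / (9.80 × 9.57)
  = -55.21 / 93.7860 ≈ -0.5887

-0.5887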